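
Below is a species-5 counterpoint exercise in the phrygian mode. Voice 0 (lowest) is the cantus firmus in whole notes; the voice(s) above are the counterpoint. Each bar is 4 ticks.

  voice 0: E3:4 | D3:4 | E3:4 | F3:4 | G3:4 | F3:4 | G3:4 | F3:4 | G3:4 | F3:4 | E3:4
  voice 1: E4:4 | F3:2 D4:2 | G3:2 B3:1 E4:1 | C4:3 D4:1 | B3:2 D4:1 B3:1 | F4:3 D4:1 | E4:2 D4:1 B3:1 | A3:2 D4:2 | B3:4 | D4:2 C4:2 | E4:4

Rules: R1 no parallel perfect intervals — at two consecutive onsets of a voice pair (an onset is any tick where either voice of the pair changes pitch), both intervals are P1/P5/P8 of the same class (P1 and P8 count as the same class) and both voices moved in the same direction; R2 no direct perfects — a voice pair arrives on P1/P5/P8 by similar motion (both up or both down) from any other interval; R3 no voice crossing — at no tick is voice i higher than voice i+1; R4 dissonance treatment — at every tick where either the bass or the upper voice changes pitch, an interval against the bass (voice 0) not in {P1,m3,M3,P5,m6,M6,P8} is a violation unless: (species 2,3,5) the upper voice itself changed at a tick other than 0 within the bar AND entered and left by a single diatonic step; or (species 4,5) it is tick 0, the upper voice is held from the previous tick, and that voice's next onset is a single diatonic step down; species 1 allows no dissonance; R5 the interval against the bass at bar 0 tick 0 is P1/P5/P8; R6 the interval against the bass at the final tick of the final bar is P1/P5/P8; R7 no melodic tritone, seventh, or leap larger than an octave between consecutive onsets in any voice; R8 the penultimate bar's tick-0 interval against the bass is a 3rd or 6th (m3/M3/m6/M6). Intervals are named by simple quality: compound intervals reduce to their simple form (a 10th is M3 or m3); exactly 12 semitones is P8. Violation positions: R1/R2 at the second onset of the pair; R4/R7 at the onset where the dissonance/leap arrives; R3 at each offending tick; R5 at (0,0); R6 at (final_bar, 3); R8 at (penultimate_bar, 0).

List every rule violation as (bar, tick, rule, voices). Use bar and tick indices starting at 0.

(1, 0, R7, (1,))
(5, 0, R7, (1,))

bar 0: v0=E3 v1=E4 downbeat P8
bar 1: v0=D3 v1=F3 downbeat m3
bar 2: v0=E3 v1=G3 downbeat m3
bar 3: v0=F3 v1=C4 downbeat P5
bar 4: v0=G3 v1=B3 downbeat M3
bar 5: v0=F3 v1=F4 downbeat P8
bar 6: v0=G3 v1=E4 downbeat M6
bar 7: v0=F3 v1=A3 downbeat M3
bar 8: v0=G3 v1=B3 downbeat M3
bar 9: v0=F3 v1=D4 downbeat M6
bar 10: v0=E3 v1=E4 downbeat P8
  -> R7 @ bar 1 tick 0 v(1,): E4->F3 leap 11st
  -> R7 @ bar 5 tick 0 v(1,): B3->F4 leap 6st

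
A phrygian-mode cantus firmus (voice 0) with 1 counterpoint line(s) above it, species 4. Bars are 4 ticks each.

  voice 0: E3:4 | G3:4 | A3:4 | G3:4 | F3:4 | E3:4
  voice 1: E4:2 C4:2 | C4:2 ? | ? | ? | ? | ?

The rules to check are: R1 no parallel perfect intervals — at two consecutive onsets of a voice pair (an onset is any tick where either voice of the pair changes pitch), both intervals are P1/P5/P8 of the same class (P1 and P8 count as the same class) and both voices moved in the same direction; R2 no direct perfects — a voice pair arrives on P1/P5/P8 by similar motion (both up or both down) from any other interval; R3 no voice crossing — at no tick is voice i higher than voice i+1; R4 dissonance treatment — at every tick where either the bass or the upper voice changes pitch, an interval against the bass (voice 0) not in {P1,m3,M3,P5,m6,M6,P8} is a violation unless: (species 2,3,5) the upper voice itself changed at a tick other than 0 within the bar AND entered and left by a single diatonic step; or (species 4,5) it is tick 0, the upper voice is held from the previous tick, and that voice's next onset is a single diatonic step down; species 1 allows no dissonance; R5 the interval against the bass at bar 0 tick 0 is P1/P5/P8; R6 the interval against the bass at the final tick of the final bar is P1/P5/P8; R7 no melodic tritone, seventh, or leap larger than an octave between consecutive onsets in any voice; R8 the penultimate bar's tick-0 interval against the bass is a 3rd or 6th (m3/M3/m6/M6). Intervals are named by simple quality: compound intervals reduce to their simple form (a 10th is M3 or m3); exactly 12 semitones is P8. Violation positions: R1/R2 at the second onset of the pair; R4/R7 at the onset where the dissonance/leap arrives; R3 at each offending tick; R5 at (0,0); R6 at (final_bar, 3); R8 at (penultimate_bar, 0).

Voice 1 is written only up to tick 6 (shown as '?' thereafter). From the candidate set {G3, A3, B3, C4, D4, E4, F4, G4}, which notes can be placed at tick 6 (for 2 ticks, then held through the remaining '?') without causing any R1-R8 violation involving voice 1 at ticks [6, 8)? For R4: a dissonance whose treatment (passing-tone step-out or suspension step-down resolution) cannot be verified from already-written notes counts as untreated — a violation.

{B3, C4, D4, E4, G3, G4}

G3: legal
A3: violates R4
B3: legal
C4: legal
D4: legal
E4: legal
F4: violates R4
G4: legal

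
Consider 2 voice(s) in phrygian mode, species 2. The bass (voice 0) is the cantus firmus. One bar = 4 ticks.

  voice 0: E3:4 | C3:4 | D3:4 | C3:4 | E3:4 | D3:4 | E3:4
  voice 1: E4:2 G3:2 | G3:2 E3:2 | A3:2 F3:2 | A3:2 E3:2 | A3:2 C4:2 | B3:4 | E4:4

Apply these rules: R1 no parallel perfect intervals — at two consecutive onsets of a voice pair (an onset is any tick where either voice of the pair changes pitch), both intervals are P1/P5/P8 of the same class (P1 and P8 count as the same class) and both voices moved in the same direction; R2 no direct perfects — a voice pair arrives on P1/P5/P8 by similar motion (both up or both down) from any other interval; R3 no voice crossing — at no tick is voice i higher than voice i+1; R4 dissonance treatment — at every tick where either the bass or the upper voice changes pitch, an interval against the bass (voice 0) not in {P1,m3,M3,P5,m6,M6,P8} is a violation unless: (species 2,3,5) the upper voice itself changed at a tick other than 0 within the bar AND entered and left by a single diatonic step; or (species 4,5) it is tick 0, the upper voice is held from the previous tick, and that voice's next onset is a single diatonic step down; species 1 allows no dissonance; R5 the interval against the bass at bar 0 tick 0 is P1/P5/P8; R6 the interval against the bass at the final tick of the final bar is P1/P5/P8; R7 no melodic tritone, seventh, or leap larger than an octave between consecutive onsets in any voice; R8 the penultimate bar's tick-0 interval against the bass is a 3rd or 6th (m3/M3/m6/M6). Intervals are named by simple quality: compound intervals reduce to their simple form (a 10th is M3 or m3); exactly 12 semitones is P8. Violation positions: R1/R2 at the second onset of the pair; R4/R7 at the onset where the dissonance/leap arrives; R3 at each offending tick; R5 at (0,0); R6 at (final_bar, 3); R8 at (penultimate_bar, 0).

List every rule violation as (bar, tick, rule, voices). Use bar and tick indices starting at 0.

bar 0: v0=E3 v1=E4 downbeat P8
bar 1: v0=C3 v1=G3 downbeat P5
bar 2: v0=D3 v1=A3 downbeat P5
bar 3: v0=C3 v1=A3 downbeat M6
bar 4: v0=E3 v1=A3 downbeat P4
bar 5: v0=D3 v1=B3 downbeat M6
bar 6: v0=E3 v1=E4 downbeat P8
  -> R2 @ bar 2 tick 0 v(0, 1): C3/E3 M3 -> D3/A3 P5 similar
  -> R4 @ bar 4 tick 0 v(0, 1): E3/A3 P4 untreated
  -> R2 @ bar 6 tick 0 v(0, 1): D3/B3 M6 -> E3/E4 P8 similar

(2, 0, R2, (0, 1))
(4, 0, R4, (0, 1))
(6, 0, R2, (0, 1))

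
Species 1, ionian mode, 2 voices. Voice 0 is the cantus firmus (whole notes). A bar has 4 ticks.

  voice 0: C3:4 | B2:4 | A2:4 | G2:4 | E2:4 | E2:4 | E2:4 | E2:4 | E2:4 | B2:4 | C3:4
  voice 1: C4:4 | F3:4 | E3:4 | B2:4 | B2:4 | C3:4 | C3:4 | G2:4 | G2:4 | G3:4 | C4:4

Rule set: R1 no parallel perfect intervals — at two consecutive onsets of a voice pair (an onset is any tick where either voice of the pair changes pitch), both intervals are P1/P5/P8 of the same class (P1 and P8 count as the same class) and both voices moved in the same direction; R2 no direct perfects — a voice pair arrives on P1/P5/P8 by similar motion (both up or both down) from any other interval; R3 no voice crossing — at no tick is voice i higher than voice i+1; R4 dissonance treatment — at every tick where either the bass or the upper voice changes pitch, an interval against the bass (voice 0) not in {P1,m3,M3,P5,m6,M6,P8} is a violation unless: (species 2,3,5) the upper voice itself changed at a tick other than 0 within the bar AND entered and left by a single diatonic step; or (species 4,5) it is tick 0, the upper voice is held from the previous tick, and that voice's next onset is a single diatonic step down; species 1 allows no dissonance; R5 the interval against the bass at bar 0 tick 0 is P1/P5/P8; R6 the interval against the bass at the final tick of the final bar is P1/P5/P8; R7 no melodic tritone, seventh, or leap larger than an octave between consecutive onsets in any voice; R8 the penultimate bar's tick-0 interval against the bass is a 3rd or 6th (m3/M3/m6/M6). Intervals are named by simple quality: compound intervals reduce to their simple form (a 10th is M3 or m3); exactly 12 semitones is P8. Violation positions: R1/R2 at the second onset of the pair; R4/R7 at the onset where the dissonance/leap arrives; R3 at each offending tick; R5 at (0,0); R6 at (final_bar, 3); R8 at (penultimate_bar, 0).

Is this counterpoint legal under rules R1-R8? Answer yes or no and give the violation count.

No (3 violations)

bar 0: v0=C3 v1=C4 (P8)
bar 1: v0=B2 v1=F3 (TT)
bar 2: v0=A2 v1=E3 (P5)
bar 3: v0=G2 v1=B2 (M3)
bar 4: v0=E2 v1=B2 (P5)
bar 5: v0=E2 v1=C3 (m6)
bar 6: v0=E2 v1=C3 (m6)
bar 7: v0=E2 v1=G2 (m3)
bar 8: v0=E2 v1=G2 (m3)
bar 9: v0=B2 v1=G3 (m6)
bar 10: v0=C3 v1=C4 (P8)
  R4 @ bar1.0: B2/F3 TT untreated
  R2 @ bar2.0: B2/F3 TT -> A2/E3 P5 similar
  R2 @ bar10.0: B2/G3 m6 -> C3/C4 P8 similar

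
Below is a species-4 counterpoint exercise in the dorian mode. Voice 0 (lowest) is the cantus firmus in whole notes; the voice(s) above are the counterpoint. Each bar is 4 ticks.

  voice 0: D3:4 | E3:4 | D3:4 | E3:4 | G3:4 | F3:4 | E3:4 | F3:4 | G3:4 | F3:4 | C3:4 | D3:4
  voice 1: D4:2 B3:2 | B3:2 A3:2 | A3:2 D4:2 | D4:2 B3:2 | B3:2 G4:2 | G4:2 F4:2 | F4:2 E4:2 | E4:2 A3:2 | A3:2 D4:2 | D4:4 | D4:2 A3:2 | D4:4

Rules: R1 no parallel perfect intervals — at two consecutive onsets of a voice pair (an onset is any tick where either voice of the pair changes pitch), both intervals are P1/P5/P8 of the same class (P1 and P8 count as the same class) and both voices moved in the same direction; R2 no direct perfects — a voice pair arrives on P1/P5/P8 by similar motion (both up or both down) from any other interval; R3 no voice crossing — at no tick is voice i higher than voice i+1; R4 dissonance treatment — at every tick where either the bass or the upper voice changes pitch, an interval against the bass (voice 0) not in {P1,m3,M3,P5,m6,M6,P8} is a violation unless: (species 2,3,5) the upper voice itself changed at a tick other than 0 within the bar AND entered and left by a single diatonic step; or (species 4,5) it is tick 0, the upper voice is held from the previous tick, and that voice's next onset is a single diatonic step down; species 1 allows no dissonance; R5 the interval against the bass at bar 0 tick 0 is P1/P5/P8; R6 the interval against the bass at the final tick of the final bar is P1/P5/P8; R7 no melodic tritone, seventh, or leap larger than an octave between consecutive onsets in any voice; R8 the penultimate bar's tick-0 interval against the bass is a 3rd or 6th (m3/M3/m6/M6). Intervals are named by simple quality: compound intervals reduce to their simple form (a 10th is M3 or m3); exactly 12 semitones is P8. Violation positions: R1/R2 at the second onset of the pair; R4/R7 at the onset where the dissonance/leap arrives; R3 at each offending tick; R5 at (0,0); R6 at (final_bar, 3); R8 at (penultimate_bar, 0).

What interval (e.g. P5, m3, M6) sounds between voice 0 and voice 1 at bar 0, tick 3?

voice 0=D3 voice 1=B3 -> M6

M6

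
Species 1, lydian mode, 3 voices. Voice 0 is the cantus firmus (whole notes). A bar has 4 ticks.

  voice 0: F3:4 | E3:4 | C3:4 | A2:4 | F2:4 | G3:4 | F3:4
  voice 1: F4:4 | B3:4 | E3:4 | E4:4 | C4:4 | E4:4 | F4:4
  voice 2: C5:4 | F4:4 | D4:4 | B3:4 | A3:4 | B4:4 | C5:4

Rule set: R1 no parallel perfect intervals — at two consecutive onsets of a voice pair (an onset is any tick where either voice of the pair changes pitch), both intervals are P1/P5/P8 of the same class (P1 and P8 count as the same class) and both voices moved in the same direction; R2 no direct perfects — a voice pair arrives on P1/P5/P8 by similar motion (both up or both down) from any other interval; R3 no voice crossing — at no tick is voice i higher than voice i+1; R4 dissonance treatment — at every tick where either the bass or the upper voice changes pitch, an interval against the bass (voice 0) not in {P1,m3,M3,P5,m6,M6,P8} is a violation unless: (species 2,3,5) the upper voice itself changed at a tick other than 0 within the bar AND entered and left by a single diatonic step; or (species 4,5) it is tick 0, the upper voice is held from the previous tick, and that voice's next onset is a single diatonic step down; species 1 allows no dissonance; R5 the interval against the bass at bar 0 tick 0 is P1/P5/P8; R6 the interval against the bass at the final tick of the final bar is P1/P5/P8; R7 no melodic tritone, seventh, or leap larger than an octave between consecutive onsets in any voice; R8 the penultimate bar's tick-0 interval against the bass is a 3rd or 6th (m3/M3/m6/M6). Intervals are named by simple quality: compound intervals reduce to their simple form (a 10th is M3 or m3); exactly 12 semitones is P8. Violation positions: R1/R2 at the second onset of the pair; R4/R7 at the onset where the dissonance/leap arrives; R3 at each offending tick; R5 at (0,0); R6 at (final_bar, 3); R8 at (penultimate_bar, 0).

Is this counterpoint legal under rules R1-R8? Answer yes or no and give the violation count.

No (18 violations)

bar 0: v0=F3 v1=F4 v2=C5 (P5)
bar 1: v0=E3 v1=B3 v2=F4 (m2)
bar 2: v0=C3 v1=E3 v2=D4 (M2)
bar 3: v0=A2 v1=E4 v2=B3 (M2)
bar 4: v0=F2 v1=C4 v2=A3 (M3)
bar 5: v0=G3 v1=E4 v2=B4 (M3)
bar 6: v0=F3 v1=F4 v2=C5 (P5)
  R2 @ bar1.0: F3/F4 P8 -> E3/B3 P5 similar
  R4 @ bar1.0: E3/F4 m2 untreated
  R7 @ bar1.0: F4->B3 leap 6st
  R4 @ bar2.0: C3/D4 M2 untreated
  R3 @ bar3.0: E4 above B3
  R4 @ bar3.0: A2/B3 M2 untreated
  R3 @ bar3.1: E4 above B3
  R3 @ bar3.2: E4 above B3
  R3 @ bar3.3: E4 above B3
  R1 @ bar4.0: A2/E4 P5 -> F2/C4 P5 similar
  R3 @ bar4.0: C4 above A3
  R3 @ bar4.1: C4 above A3
  R3 @ bar4.2: C4 above A3
  R3 @ bar4.3: C4 above A3
  R2 @ bar5.0: C4/A3 m3 -> E4/B4 P5 similar
  R7 @ bar5.0: F2->G3 leap 14st
  R7 @ bar5.0: A3->B4 leap 14st
  R1 @ bar6.0: E4/B4 P5 -> F4/C5 P5 similar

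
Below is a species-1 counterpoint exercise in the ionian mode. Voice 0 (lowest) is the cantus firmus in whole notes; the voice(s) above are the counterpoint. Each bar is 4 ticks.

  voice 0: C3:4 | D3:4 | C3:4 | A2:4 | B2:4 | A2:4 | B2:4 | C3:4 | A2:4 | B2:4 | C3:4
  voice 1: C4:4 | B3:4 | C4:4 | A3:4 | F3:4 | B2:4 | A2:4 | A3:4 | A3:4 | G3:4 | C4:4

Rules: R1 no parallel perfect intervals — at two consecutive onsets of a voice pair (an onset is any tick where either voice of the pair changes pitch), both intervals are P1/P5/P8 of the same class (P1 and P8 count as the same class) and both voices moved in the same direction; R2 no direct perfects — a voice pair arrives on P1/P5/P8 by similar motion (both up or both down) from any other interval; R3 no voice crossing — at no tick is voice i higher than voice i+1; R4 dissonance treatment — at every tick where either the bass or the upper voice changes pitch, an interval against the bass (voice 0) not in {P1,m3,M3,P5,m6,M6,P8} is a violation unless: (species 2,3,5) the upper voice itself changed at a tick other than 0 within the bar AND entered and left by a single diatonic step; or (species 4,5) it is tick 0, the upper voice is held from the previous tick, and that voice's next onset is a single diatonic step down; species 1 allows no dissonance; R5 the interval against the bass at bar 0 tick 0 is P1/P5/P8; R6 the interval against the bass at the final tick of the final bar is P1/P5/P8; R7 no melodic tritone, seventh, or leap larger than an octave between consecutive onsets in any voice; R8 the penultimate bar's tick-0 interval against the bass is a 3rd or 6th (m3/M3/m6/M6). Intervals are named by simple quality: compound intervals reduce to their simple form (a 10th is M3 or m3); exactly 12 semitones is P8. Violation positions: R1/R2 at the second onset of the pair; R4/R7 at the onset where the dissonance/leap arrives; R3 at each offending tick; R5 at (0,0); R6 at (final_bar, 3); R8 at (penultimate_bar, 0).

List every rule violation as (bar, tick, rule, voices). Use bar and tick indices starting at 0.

bar 0: v0=C3 v1=C4 downbeat P8
bar 1: v0=D3 v1=B3 downbeat M6
bar 2: v0=C3 v1=C4 downbeat P8
bar 3: v0=A2 v1=A3 downbeat P8
bar 4: v0=B2 v1=F3 downbeat TT
bar 5: v0=A2 v1=B2 downbeat M2
bar 6: v0=B2 v1=A2 downbeat M2
bar 7: v0=C3 v1=A3 downbeat M6
bar 8: v0=A2 v1=A3 downbeat P8
bar 9: v0=B2 v1=G3 downbeat m6
bar 10: v0=C3 v1=C4 downbeat P8
  -> R1 @ bar 3 tick 0 v(0, 1): C3/C4 P8 -> A2/A3 P8 similar
  -> R4 @ bar 4 tick 0 v(0, 1): B2/F3 TT untreated
  -> R4 @ bar 5 tick 0 v(0, 1): A2/B2 M2 untreated
  -> R7 @ bar 5 tick 0 v(1,): F3->B2 leap 6st
  -> R3 @ bar 6 tick 0 v(0, 1): B2 above A2
  -> R4 @ bar 6 tick 0 v(0, 1): B2/A2 M2 untreated
  -> R3 @ bar 6 tick 1 v(0, 1): B2 above A2
  -> R3 @ bar 6 tick 2 v(0, 1): B2 above A2
  -> R3 @ bar 6 tick 3 v(0, 1): B2 above A2
  -> R2 @ bar 10 tick 0 v(0, 1): B2/G3 m6 -> C3/C4 P8 similar

(3, 0, R1, (0, 1))
(4, 0, R4, (0, 1))
(5, 0, R4, (0, 1))
(5, 0, R7, (1,))
(6, 0, R3, (0, 1))
(6, 0, R4, (0, 1))
(6, 1, R3, (0, 1))
(6, 2, R3, (0, 1))
(6, 3, R3, (0, 1))
(10, 0, R2, (0, 1))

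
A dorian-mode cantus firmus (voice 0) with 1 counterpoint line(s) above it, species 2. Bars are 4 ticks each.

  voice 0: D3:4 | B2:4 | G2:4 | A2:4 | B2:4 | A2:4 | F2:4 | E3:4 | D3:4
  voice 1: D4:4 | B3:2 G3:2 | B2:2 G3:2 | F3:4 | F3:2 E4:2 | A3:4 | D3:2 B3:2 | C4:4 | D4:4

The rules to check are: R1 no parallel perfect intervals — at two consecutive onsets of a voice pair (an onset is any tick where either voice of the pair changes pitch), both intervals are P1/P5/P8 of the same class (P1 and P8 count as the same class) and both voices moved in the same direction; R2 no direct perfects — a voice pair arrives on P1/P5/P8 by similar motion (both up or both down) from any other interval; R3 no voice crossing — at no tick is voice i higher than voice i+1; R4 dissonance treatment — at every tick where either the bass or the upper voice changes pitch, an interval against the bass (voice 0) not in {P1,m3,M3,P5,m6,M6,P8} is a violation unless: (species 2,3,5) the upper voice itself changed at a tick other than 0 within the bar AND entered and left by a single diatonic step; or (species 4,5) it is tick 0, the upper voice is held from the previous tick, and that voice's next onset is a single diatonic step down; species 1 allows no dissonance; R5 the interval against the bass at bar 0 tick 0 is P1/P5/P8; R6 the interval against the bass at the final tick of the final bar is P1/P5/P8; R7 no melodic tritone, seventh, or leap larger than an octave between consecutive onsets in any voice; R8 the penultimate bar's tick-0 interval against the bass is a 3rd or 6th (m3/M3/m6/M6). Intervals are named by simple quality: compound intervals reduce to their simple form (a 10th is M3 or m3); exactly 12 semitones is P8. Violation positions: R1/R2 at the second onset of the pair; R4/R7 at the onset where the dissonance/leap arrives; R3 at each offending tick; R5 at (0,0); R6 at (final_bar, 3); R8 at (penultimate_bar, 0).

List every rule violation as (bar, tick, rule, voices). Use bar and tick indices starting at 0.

(1, 0, R1, (0, 1))
(4, 0, R4, (0, 1))
(4, 2, R4, (0, 1))
(4, 2, R7, (1,))
(5, 0, R2, (0, 1))
(6, 2, R4, (0, 1))
(7, 0, R7, (0,))

bar 0: v0=D3 v1=D4 downbeat P8
bar 1: v0=B2 v1=B3 downbeat P8
bar 2: v0=G2 v1=B2 downbeat M3
bar 3: v0=A2 v1=F3 downbeat m6
bar 4: v0=B2 v1=F3 downbeat TT
bar 5: v0=A2 v1=A3 downbeat P8
bar 6: v0=F2 v1=D3 downbeat M6
bar 7: v0=E3 v1=C4 downbeat m6
bar 8: v0=D3 v1=D4 downbeat P8
  -> R1 @ bar 1 tick 0 v(0, 1): D3/D4 P8 -> B2/B3 P8 similar
  -> R4 @ bar 4 tick 0 v(0, 1): B2/F3 TT untreated
  -> R4 @ bar 4 tick 2 v(0, 1): B2/E4 P4 untreated
  -> R7 @ bar 4 tick 2 v(1,): F3->E4 leap 11st
  -> R2 @ bar 5 tick 0 v(0, 1): B2/E4 P4 -> A2/A3 P8 similar
  -> R4 @ bar 6 tick 2 v(0, 1): F2/B3 TT untreated
  -> R7 @ bar 7 tick 0 v(0,): F2->E3 leap 11st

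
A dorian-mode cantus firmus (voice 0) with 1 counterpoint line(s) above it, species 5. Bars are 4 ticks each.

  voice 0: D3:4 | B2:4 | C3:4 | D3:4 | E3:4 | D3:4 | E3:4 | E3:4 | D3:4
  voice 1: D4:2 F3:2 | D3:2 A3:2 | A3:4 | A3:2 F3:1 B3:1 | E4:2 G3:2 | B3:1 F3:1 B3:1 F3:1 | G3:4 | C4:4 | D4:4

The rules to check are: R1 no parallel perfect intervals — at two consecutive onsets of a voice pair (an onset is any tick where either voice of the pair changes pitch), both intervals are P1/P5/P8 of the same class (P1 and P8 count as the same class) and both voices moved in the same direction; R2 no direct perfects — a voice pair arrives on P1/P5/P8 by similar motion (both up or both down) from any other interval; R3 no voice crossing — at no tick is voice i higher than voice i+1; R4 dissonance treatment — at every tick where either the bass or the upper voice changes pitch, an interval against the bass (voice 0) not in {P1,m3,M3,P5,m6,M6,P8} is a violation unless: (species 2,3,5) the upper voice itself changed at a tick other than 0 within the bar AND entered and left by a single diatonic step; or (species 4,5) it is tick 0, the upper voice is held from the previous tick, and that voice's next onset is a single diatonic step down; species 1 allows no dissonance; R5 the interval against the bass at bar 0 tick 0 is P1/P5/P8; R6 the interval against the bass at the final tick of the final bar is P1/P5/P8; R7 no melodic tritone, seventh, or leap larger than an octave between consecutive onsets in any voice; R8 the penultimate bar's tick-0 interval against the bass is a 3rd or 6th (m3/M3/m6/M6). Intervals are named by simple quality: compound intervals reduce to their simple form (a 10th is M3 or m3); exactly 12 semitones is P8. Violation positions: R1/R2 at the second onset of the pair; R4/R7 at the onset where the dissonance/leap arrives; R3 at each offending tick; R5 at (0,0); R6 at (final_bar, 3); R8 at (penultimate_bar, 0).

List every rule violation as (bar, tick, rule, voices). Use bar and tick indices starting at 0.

bar 0: v0=D3 v1=D4 downbeat P8
bar 1: v0=B2 v1=D3 downbeat m3
bar 2: v0=C3 v1=A3 downbeat M6
bar 3: v0=D3 v1=A3 downbeat P5
bar 4: v0=E3 v1=E4 downbeat P8
bar 5: v0=D3 v1=B3 downbeat M6
bar 6: v0=E3 v1=G3 downbeat m3
bar 7: v0=E3 v1=C4 downbeat m6
bar 8: v0=D3 v1=D4 downbeat P8
  -> R4 @ bar 1 tick 2 v(0, 1): B2/A3 m7 untreated
  -> R7 @ bar 3 tick 3 v(1,): F3->B3 leap 6st
  -> R2 @ bar 4 tick 0 v(0, 1): D3/B3 M6 -> E3/E4 P8 similar
  -> R7 @ bar 5 tick 1 v(1,): B3->F3 leap 6st
  -> R7 @ bar 5 tick 2 v(1,): F3->B3 leap 6st
  -> R7 @ bar 5 tick 3 v(1,): B3->F3 leap 6st

(1, 2, R4, (0, 1))
(3, 3, R7, (1,))
(4, 0, R2, (0, 1))
(5, 1, R7, (1,))
(5, 2, R7, (1,))
(5, 3, R7, (1,))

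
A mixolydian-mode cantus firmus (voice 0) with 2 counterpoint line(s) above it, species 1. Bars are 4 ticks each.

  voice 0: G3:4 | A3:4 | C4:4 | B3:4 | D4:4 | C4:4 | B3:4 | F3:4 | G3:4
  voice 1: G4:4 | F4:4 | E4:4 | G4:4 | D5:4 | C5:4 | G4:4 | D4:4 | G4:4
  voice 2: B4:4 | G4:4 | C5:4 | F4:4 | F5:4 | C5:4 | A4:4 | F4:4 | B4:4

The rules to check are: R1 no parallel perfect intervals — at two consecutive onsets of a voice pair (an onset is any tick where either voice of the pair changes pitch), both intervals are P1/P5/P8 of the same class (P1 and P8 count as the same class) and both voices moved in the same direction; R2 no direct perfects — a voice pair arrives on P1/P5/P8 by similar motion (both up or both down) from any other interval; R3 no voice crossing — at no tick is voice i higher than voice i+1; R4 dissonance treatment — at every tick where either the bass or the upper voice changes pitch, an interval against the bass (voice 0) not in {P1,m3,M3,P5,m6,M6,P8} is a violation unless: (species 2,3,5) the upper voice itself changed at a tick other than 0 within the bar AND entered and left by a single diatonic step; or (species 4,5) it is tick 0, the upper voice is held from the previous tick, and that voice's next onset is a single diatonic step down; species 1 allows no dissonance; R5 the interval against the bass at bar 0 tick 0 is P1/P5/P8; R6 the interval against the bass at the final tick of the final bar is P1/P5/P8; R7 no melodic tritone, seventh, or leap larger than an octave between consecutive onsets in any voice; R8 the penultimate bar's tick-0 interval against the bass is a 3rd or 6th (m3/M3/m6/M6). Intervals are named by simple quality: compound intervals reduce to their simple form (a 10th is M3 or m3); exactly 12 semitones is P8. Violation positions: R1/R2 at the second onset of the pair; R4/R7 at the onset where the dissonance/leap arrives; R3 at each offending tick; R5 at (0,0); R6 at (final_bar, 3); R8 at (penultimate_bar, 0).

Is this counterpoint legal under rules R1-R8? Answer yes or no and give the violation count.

No (19 violations)

bar 0: v0=G3 v1=G4 v2=B4 (M3)
bar 1: v0=A3 v1=F4 v2=G4 (m7)
bar 2: v0=C4 v1=E4 v2=C5 (P8)
bar 3: v0=B3 v1=G4 v2=F4 (TT)
bar 4: v0=D4 v1=D5 v2=F5 (m3)
bar 5: v0=C4 v1=C5 v2=C5 (P8)
bar 6: v0=B3 v1=G4 v2=A4 (m7)
bar 7: v0=F3 v1=D4 v2=F4 (P8)
bar 8: v0=G3 v1=G4 v2=B4 (M3)
  R5 @ bar0.0: opens on M3
  R4 @ bar1.0: A3/G4 m7 untreated
  R2 @ bar2.0: A3/G4 m7 -> C4/C5 P8 similar
  R3 @ bar3.0: G4 above F4
  R4 @ bar3.0: B3/F4 TT untreated
  R3 @ bar3.1: G4 above F4
  R3 @ bar3.2: G4 above F4
  R3 @ bar3.3: G4 above F4
  R2 @ bar4.0: B3/G4 m6 -> D4/D5 P8 similar
  R1 @ bar5.0: D4/D5 P8 -> C4/C5 P8 similar
  R2 @ bar5.0: D4/F5 m3 -> C4/C5 P8 similar
  R2 @ bar5.0: D5/F5 m3 -> C5/C5 P1 similar
  R4 @ bar6.0: B3/A4 m7 untreated
  R2 @ bar7.0: B3/A4 m7 -> F3/F4 P8 similar
  R7 @ bar7.0: B3->F3 leap 6st
  R8 @ bar7.0: penult P8 not 3rd/6th
  R2 @ bar8.0: F3/D4 M6 -> G3/G4 P8 similar
  R7 @ bar8.0: F4->B4 leap 6st
  R6 @ bar8.3: closes on M3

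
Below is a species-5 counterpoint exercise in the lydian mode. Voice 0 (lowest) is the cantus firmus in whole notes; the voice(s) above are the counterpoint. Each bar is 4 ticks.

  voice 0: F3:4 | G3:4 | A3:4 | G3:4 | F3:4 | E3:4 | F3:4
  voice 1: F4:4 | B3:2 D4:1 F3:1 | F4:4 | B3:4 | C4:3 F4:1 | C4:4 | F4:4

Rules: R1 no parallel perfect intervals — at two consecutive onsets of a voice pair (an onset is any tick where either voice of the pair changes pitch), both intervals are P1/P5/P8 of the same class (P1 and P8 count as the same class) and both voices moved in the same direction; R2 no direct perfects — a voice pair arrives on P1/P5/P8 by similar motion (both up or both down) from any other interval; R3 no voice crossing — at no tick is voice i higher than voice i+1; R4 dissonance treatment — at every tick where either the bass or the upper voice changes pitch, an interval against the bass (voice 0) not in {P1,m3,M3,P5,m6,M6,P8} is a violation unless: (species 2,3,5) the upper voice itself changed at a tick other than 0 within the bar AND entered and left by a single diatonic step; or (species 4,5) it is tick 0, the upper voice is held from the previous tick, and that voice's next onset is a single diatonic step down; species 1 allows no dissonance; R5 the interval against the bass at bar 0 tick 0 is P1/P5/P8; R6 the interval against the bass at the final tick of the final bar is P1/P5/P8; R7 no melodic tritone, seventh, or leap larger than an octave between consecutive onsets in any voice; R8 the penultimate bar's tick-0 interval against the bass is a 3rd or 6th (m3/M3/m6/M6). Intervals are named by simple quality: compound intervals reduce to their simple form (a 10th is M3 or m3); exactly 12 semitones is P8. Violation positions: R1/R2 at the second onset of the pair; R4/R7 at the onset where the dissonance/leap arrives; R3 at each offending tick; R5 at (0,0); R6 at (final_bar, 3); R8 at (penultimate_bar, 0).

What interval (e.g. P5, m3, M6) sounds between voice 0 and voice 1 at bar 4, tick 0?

P5

voice 0=F3 voice 1=C4 -> P5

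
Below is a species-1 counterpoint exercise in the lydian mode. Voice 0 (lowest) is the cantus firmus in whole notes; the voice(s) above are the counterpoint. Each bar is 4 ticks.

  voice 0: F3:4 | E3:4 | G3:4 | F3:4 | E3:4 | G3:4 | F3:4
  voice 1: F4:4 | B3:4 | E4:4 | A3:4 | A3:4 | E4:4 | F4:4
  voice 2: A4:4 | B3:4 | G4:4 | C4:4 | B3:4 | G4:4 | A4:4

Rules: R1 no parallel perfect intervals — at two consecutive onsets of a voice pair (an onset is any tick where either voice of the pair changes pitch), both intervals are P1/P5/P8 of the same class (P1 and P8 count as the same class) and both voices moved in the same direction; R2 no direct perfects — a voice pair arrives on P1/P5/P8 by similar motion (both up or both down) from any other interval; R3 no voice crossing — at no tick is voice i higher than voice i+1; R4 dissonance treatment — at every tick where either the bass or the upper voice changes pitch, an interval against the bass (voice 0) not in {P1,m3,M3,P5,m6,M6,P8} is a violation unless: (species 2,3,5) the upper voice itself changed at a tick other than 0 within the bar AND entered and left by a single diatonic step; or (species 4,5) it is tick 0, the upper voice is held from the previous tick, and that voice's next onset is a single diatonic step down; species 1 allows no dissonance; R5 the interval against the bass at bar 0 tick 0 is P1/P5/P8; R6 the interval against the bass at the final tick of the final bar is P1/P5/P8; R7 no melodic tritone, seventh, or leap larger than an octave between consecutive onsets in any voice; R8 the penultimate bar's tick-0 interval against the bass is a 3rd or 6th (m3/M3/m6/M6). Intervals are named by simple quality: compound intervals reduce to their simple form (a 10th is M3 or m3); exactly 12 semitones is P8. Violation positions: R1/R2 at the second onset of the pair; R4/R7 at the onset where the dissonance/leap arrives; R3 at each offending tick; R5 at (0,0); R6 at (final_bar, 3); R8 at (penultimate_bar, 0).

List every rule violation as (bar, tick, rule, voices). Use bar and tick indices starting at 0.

bar 0: v0=F3 v1=F4 v2=A4 downbeat M3
bar 1: v0=E3 v1=B3 v2=B3 downbeat P5
bar 2: v0=G3 v1=E4 v2=G4 downbeat P8
bar 3: v0=F3 v1=A3 v2=C4 downbeat P5
bar 4: v0=E3 v1=A3 v2=B3 downbeat P5
bar 5: v0=G3 v1=E4 v2=G4 downbeat P8
bar 6: v0=F3 v1=F4 v2=A4 downbeat M3
  -> R5 @ bar 0 tick 0 v(0, 2): opens on M3
  -> R2 @ bar 1 tick 0 v(0, 1): F3/F4 P8 -> E3/B3 P5 similar
  -> R2 @ bar 1 tick 0 v(0, 2): F3/A4 M3 -> E3/B3 P5 similar
  -> R2 @ bar 1 tick 0 v(1, 2): F4/A4 M3 -> B3/B3 P1 similar
  -> R7 @ bar 1 tick 0 v(1,): F4->B3 leap 6st
  -> R7 @ bar 1 tick 0 v(2,): A4->B3 leap 10st
  -> R2 @ bar 2 tick 0 v(0, 2): E3/B3 P5 -> G3/G4 P8 similar
  -> R2 @ bar 3 tick 0 v(0, 2): G3/G4 P8 -> F3/C4 P5 similar
  -> R1 @ bar 4 tick 0 v(0, 2): F3/C4 P5 -> E3/B3 P5 similar
  -> R4 @ bar 4 tick 0 v(0, 1): E3/A3 P4 untreated
  -> R2 @ bar 5 tick 0 v(0, 2): E3/B3 P5 -> G3/G4 P8 similar
  -> R8 @ bar 5 tick 0 v(0, 2): penult P8 not 3rd/6th
  -> R6 @ bar 6 tick 3 v(0, 2): closes on M3

(0, 0, R5, (0, 2))
(1, 0, R2, (0, 1))
(1, 0, R2, (0, 2))
(1, 0, R2, (1, 2))
(1, 0, R7, (1,))
(1, 0, R7, (2,))
(2, 0, R2, (0, 2))
(3, 0, R2, (0, 2))
(4, 0, R1, (0, 2))
(4, 0, R4, (0, 1))
(5, 0, R2, (0, 2))
(5, 0, R8, (0, 2))
(6, 3, R6, (0, 2))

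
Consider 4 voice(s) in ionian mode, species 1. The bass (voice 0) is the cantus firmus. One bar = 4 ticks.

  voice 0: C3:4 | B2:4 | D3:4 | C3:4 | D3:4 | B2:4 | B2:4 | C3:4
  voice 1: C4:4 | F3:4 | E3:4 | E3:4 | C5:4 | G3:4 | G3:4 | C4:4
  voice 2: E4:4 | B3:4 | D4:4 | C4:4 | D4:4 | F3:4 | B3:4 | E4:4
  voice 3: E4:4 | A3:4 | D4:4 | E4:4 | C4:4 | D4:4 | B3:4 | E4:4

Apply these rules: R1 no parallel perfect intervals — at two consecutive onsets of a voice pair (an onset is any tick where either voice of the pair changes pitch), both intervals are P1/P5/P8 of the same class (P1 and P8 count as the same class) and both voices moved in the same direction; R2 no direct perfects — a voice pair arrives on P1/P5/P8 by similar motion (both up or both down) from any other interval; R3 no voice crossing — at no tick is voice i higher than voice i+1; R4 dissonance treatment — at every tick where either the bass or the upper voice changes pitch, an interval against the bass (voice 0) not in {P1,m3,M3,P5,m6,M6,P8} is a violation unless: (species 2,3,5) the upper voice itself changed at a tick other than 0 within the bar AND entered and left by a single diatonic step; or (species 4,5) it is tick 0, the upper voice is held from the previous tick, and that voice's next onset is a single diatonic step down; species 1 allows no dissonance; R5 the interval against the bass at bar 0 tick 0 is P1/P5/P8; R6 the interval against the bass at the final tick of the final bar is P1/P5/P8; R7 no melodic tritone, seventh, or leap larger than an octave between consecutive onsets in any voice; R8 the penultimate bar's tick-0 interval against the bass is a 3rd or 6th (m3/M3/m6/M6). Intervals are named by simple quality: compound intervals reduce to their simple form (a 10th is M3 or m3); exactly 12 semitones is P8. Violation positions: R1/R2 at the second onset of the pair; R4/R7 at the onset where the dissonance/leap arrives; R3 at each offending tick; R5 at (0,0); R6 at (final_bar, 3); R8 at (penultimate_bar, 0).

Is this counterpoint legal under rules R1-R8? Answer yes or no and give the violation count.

No (39 violations)

bar 0: v0=C3 v1=C4 v2=E4 v3=E4 (M3)
bar 1: v0=B2 v1=F3 v2=B3 v3=A3 (m7)
bar 2: v0=D3 v1=E3 v2=D4 v3=D4 (P8)
bar 3: v0=C3 v1=E3 v2=C4 v3=E4 (M3)
bar 4: v0=D3 v1=C5 v2=D4 v3=C4 (m7)
bar 5: v0=B2 v1=G3 v2=F3 v3=D4 (m3)
bar 6: v0=B2 v1=G3 v2=B3 v3=B3 (P8)
bar 7: v0=C3 v1=C4 v2=E4 v3=E4 (M3)
  R5 @ bar0.0: opens on M3
  R5 @ bar0.0: opens on M3
  R2 @ bar1.0: C3/E4 M3 -> B2/B3 P8 similar
  R3 @ bar1.0: B3 above A3
  R4 @ bar1.0: B2/F3 TT untreated
  R4 @ bar1.0: B2/A3 m7 untreated
  R3 @ bar1.1: B3 above A3
  R3 @ bar1.2: B3 above A3
  R3 @ bar1.3: B3 above A3
  R1 @ bar2.0: B2/B3 P8 -> D3/D4 P8 similar
  R2 @ bar2.0: B2/A3 m7 -> D3/D4 P8 similar
  R2 @ bar2.0: B3/A3 M2 -> D4/D4 P1 similar
  R4 @ bar2.0: D3/E3 M2 untreated
  R1 @ bar3.0: D3/D4 P8 -> C3/C4 P8 similar
  R1 @ bar4.0: C3/C4 P8 -> D3/D4 P8 similar
  R3 @ bar4.0: C5 above D4
  R3 @ bar4.0: D4 above C4
  R4 @ bar4.0: D3/C5 m7 untreated
  R4 @ bar4.0: D3/C4 m7 untreated
  R7 @ bar4.0: E3->C5 leap 20st
  R3 @ bar4.1: C5 above D4
  R3 @ bar4.1: D4 above C4
  R3 @ bar4.2: C5 above D4
  R3 @ bar4.2: D4 above C4
  R3 @ bar4.3: C5 above D4
  R3 @ bar4.3: D4 above C4
  R3 @ bar5.0: G3 above F3
  R4 @ bar5.0: B2/F3 TT untreated
  R7 @ bar5.0: C5->G3 leap 17st
  R3 @ bar5.1: G3 above F3
  R3 @ bar5.2: G3 above F3
  R3 @ bar5.3: G3 above F3
  R7 @ bar6.0: F3->B3 leap 6st
  R8 @ bar6.0: penult P8 not 3rd/6th
  R8 @ bar6.0: penult P8 not 3rd/6th
  R1 @ bar7.0: B3/B3 P1 -> E4/E4 P1 similar
  R2 @ bar7.0: B2/G3 m6 -> C3/C4 P8 similar
  R6 @ bar7.3: closes on M3
  R6 @ bar7.3: closes on M3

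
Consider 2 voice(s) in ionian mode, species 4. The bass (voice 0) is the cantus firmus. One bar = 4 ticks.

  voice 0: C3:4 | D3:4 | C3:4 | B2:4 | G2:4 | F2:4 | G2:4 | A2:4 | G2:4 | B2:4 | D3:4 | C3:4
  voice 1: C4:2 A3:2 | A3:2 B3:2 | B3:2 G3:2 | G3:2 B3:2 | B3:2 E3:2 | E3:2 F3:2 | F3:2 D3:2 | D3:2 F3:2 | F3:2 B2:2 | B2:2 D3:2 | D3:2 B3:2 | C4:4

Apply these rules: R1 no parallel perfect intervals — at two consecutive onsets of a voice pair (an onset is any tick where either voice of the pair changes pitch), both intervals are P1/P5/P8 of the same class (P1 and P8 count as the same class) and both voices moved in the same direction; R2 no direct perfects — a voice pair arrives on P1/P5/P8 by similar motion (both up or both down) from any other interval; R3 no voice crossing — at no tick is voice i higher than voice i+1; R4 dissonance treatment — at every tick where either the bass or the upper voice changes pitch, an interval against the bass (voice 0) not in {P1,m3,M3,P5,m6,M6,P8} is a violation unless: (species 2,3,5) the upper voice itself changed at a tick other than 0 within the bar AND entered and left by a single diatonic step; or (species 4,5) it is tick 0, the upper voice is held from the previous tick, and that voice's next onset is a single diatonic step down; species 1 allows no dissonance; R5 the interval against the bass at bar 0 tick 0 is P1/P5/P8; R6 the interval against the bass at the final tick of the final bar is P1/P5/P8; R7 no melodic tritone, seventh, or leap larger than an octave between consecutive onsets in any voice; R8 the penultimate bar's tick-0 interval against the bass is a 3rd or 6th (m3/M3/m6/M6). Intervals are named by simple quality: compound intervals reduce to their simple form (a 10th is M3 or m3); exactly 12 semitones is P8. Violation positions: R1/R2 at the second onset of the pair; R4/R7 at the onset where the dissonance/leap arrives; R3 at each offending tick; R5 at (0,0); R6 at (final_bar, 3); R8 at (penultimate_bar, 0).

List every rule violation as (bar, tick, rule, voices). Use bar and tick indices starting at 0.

bar 0: v0=C3 v1=C4 downbeat P8
bar 1: v0=D3 v1=A3 downbeat P5
bar 2: v0=C3 v1=B3 downbeat M7
bar 3: v0=B2 v1=G3 downbeat m6
bar 4: v0=G2 v1=B3 downbeat M3
bar 5: v0=F2 v1=E3 downbeat M7
bar 6: v0=G2 v1=F3 downbeat m7
bar 7: v0=A2 v1=D3 downbeat P4
bar 8: v0=G2 v1=F3 downbeat m7
bar 9: v0=B2 v1=B2 downbeat P1
bar 10: v0=D3 v1=D3 downbeat P1
bar 11: v0=C3 v1=C4 downbeat P8
  -> R4 @ bar 2 tick 0 v(0, 1): C3/B3 M7 untreated
  -> R4 @ bar 5 tick 0 v(0, 1): F2/E3 M7 untreated
  -> R4 @ bar 6 tick 0 v(0, 1): G2/F3 m7 untreated
  -> R4 @ bar 7 tick 0 v(0, 1): A2/D3 P4 untreated
  -> R4 @ bar 8 tick 0 v(0, 1): G2/F3 m7 untreated
  -> R7 @ bar 8 tick 2 v(1,): F3->B2 leap 6st
  -> R8 @ bar 10 tick 0 v(0, 1): penult P1 not 3rd/6th

(2, 0, R4, (0, 1))
(5, 0, R4, (0, 1))
(6, 0, R4, (0, 1))
(7, 0, R4, (0, 1))
(8, 0, R4, (0, 1))
(8, 2, R7, (1,))
(10, 0, R8, (0, 1))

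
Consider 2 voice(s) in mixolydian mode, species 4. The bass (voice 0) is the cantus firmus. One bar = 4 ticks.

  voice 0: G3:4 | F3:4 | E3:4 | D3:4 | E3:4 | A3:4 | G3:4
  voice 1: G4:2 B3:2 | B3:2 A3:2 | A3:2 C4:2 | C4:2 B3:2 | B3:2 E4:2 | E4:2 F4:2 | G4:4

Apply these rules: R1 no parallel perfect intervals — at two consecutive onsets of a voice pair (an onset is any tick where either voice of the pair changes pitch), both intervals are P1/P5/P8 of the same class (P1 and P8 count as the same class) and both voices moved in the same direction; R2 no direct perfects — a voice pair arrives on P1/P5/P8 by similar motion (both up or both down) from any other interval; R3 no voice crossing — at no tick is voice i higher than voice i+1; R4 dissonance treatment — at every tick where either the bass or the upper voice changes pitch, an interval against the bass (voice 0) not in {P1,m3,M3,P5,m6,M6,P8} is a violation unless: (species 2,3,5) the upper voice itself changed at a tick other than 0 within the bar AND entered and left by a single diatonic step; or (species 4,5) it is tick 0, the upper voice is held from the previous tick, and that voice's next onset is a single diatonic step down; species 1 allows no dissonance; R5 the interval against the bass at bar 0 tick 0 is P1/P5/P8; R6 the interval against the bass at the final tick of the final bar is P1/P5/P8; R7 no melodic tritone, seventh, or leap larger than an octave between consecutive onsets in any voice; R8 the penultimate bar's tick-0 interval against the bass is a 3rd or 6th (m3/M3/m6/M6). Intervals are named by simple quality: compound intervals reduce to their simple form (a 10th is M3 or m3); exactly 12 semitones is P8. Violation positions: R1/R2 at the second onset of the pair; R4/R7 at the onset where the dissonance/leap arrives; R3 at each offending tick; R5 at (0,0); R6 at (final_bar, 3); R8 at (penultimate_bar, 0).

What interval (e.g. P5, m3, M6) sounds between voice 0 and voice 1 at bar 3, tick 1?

voice 0=D3 voice 1=C4 -> m7

m7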